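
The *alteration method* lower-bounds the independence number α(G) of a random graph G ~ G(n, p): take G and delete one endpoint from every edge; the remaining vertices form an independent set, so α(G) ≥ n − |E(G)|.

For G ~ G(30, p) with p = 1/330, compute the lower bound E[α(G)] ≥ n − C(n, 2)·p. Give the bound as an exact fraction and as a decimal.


E[|E(G)|] = C(30, 2)·p = 435 · (1/330) = 29/22.
E[α(G)] ≥ n − E[|E(G)|] = 30 − 29/22 = 631/22.
Numerically: ≈ 28.682.
(This is only a lower bound; the true E[α(G)] may be larger.)

E[α(G)] ≥ 631/22 ≈ 28.682.


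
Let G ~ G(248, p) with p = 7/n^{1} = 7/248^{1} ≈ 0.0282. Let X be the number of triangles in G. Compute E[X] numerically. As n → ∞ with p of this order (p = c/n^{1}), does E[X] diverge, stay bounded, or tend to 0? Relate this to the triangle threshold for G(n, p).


Number of potential triangles: C(248, 3) = 2511496.
Each occurs with probability p³ ≈ (0.0282)³ ≈ 2.24874e-05.
By linearity: E[X] = C(248, 3)·p³ ≈ 2511496 · 2.24874e-05 ≈ 56.477.
Here α = 1, so p = 7/n is exactly at the triangle threshold p ~ 1/n. Asymptotically E[X] → c³/6 = 7³/6 = 343/6 ≈ 57.167, a bounded constant. In this regime the triangle count is asymptotically Poisson(c³/6).

E[X] ≈ 56.477; in regime p = Θ(1/n^{1}) E[X] stays bounded (at the triangle threshold p ~ 1/n).


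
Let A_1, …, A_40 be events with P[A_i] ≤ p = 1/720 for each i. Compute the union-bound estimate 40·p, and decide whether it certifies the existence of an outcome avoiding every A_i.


Union bound: P[∪_{i=1}^{40} A_i] ≤ Σ_i P[A_i] ≤ 40·p = 40·(1/720) = 1/18.
Numerically: 1/18 ≈ 0.056.
Is 1/18 < 1? YES.
Since P[∪ A_i] ≤ 1/18 < 1, the complement has P[∩ A_i^c] ≥ 1 − 1/18 = 17/18 > 0, so some outcome avoids every A_i.

40·p = 1/18 ≈ 0.056; existence CERTIFIED by the union bound.


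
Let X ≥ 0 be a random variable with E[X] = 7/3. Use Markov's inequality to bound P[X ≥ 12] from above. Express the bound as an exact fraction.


μ = E[X] = 7/3, a = 12.
Markov: P[X ≥ 12] ≤ μ/a = (7/3)/12 = 7/36.
Numerically: ≈ 0.1944.
(Since a = 12 > μ = 2.3333, the bound 7/36 is < 1 and informative.)

P[X ≥ 12] ≤ 7/36 ≈ 0.1944.


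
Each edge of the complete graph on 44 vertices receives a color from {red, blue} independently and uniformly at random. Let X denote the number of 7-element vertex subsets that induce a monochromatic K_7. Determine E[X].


Let X = Σ_S X_S over the C(44, 7) = 38320568 subsets S of size 7, where X_S = 1 if the K_7 on S is monochromatic.
For a fixed S, the K_7 on S has C(7, 2) = 21 edges. P[all 21 edges red] = (1/2)^21, and likewise for blue, so P[monochromatic] = 2·(1/2)^21 = 2^{1 − 21} = 1/1048576.
Summing: E[X] = C(44, 7) · 2^{1 − 21} = 38320568 · 1/1048576 = 4790071/131072.
Numerically: E[X] ≈ 36.545.

E[X] = C(44,7)·2^(1−C(7,2)) = 4790071/131072 ≈ 36.545.


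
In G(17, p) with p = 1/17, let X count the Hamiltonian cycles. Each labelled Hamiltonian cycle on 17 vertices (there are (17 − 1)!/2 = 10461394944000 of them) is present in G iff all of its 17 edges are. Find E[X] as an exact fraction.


K_17 has (17 − 1)!/2 = 10461394944000 labelled Hamiltonian cycles.
For each such Hamiltonian cycle H, let X_H = 1 if all 17 edges of H are present in G. Then P[X_H = 1] = p^{17} = (1/17)^{17} = 1/827240261886336764177.
By linearity: E[X] = Σ_H E[X_H] = 10461394944000 · p^{17} = 10461394944000 · 1/827240261886336764177 = 10461394944000/827240261886336764177.
Numerically: E[X] ≈ 1.2646e-08.

E[X] = 10461394944000 · (1/17)^{17} = 10461394944000/827240261886336764177 ≈ 1.2646e-08.


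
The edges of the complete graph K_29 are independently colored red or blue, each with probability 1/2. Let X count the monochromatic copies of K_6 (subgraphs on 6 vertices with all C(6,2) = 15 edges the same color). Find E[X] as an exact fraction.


Let X = Σ_S X_S over the C(29, 6) = 475020 subsets S of size 6, where X_S = 1 if the K_6 on S is monochromatic.
For a fixed S, the K_6 on S has C(6, 2) = 15 edges. P[all 15 edges red] = (1/2)^15, and likewise for blue, so P[monochromatic] = 2·(1/2)^15 = 2^{1 − 15} = 1/16384.
By linearity of expectation: E[X] = C(29, 6) · 2^{1 − 15} = 475020 · 1/16384 = 118755/4096.
Numerically: E[X] ≈ 28.993.

E[X] = C(29,6)·2^(1−C(6,2)) = 118755/4096 ≈ 28.993.


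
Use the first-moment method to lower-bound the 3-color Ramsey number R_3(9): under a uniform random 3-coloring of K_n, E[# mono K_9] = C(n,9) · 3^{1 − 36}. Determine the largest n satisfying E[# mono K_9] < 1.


We need C(n, 9) · 3^{1 − 36} < 1, i.e. C(n, 9) < 3^{36 − 1} = 50031545098999707.
Check values of n near the boundary:
  n = 299: C(299, 9) = 46610674441390059; 46610674441390059 < 50031545098999707? YES
  n = 300: C(300, 9) = 48052241692154700; 48052241692154700 < 50031545098999707? YES
  n = 301: C(301, 9) = 49533303936090975; 49533303936090975 < 50031545098999707? YES
  n = 302: C(302, 9) = 51054804739588650; 51054804739588650 < 50031545098999707? NO
  n = 303: C(303, 9) = 52617706925494425; 52617706925494425 < 50031545098999707? NO
The largest n with C(n, 9) < 50031545098999707 is n = 301 (where E[X] = 16511101312030325/16677181699666569 ≈ 0.99004). Hence R_3(9) > 301, i.e. R_3(9) ≥ 302.

Largest n = 301; hence R_3(9) > 301.


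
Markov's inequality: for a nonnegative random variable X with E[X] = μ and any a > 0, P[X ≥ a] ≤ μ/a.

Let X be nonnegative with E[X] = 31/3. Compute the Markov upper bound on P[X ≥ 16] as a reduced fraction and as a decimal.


μ = E[X] = 31/3, a = 16.
Markov: P[X ≥ 16] ≤ μ/a = (31/3)/16 = 31/48.
Numerically: ≈ 0.645833.
(Since a = 16 > μ = 10.333333, the bound 31/48 is < 1 and informative.)

P[X ≥ 16] ≤ 31/48 ≈ 0.645833.


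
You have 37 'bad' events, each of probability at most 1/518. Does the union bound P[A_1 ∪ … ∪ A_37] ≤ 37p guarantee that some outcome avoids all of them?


Union bound: P[∪_{i=1}^{37} A_i] ≤ Σ_i P[A_i] ≤ 37·p = 37·(1/518) = 1/14.
Numerically: 1/14 ≈ 0.0714.
Is 1/14 < 1? YES.
Since P[∪ A_i] ≤ 1/14 < 1, the complement has P[∩ A_i^c] ≥ 1 − 1/14 = 13/14 > 0, so some outcome avoids every A_i.

37·p = 1/14 ≈ 0.0714; existence CERTIFIED by the union bound.


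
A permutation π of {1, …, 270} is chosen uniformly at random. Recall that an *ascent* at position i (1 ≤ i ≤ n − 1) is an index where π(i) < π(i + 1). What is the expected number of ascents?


Write X = Σ X_I over i = 1, …, 269, with X_I the indicator of one ascent.
There are 269 indicators.
For each fixed i, the pair (π(i), π(i+1)) is a uniformly random ordered pair of distinct values from {1, …, 270}; by symmetry P[π(i) < π(i+1)] = 1/2.
By linearity: E[X] = 269 · (1/2) = (270 − 1) · (1/2) = 269/2 ≈ 134.500.

E[X] = 269/2 = 134.500.


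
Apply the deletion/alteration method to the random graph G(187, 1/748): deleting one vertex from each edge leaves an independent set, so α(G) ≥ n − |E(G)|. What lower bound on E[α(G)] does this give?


E[|E(G)|] = C(187, 2)·p = 17391 · (1/748) = 93/4.
E[α(G)] ≥ n − E[|E(G)|] = 187 − 93/4 = 655/4.
Numerically: ≈ 163.7500.
(This is only a lower bound; the true E[α(G)] may be larger.)

E[α(G)] ≥ 655/4 ≈ 163.7500.


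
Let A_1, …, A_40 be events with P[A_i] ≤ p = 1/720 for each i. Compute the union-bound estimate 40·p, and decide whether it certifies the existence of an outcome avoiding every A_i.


Union bound: P[∪_{i=1}^{40} A_i] ≤ Σ_i P[A_i] ≤ 40·p = 40·(1/720) = 1/18.
Numerically: 1/18 ≈ 0.056.
Is 1/18 < 1? YES.
Since P[∪ A_i] ≤ 1/18 < 1, the complement has P[∩ A_i^c] ≥ 1 − 1/18 = 17/18 > 0, so some outcome avoids every A_i.

40·p = 1/18 ≈ 0.056; existence CERTIFIED by the union bound.


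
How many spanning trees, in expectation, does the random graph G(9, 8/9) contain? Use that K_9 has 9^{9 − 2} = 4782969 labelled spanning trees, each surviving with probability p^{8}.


K_9 has 9^{9 − 2} = 4782969 labelled spanning trees.
For each such spanning tree H, let X_H = 1 if all 8 edges of H are present in G. Then P[X_H = 1] = p^{8} = (8/9)^{8} = 16777216/43046721.
Summing the indicators: E[X] = Σ_H E[X_H] = 4782969 · p^{8} = 4782969 · 16777216/43046721 = 16777216/9.
Numerically: E[X] ≈ 1.86e+06.

E[X] = 4782969 · (8/9)^{8} = 16777216/9 ≈ 1.86e+06.


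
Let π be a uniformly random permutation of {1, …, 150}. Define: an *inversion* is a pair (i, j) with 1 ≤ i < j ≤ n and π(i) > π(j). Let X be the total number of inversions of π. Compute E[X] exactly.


Write X = Σ X_I over the C(150, 2) = 11175 pairs i < j, with X_I the indicator of one inversion.
There are 11175 indicators.
For each fixed pair i < j, the values π(i) and π(j) are two distinct elements of {1, …, 150} in uniformly random order; by symmetry P[π(i) > π(j)] = 1/2.
By linearity: E[X] = 11175 · (1/2) = C(150, 2) · (1/2) = 11175/2 = 11175/2 ≈ 5587.50000.

E[X] = 11175/2 = 5587.50000.


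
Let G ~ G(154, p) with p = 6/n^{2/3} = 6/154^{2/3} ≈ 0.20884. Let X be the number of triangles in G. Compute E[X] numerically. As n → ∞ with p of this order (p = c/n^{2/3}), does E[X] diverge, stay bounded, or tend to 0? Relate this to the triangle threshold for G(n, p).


Number of potential triangles: C(154, 3) = 596904.
Each occurs with probability p³ ≈ (0.20884)³ ≈ 9.1077753e-03.
By linearity: E[X] = C(154, 3)·p³ ≈ 596904 · 9.1077753e-03 ≈ 5436.46753.
Since α = 2/3 < 1, p = c/n^{2/3} ≫ 1/n is above the triangle threshold p ~ 1/n. Asymptotically E[X] ~ (c³/6)·n^{3(1−α)} = (6³/6)·n^{1} → ∞; triangles are abundant w.h.p.

E[X] ≈ 5436.46753; in regime p = Θ(1/n^{2/3}) E[X] diverges (above the triangle threshold p ~ 1/n).


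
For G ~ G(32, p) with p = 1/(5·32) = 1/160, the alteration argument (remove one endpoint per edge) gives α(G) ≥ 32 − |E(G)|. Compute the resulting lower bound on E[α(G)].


E[|E(G)|] = C(32, 2)·p = 496 · (1/160) = 31/10.
E[α(G)] ≥ n − E[|E(G)|] = 32 − 31/10 = 289/10.
Numerically: ≈ 28.900.
(This is only a lower bound; the true E[α(G)] may be larger.)

E[α(G)] ≥ 289/10 ≈ 28.900.


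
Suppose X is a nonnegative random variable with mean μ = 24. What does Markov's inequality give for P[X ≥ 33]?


μ = E[X] = 24, a = 33.
Markov: P[X ≥ 33] ≤ μ/a = (24)/33 = 8/11.
Numerically: ≈ 0.7273.
(Since a = 33 > μ = 24.0000, the bound 8/11 is < 1 and informative.)

P[X ≥ 33] ≤ 8/11 ≈ 0.7273.


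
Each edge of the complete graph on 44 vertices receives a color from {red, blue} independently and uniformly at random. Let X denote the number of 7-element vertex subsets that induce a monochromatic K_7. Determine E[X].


Let X = Σ_S X_S over the C(44, 7) = 38320568 subsets S of size 7, where X_S = 1 if the K_7 on S is monochromatic.
For a fixed S, the K_7 on S has C(7, 2) = 21 edges. P[all 21 edges red] = (1/2)^21, and likewise for blue, so P[monochromatic] = 2·(1/2)^21 = 2^{1 − 21} = 1/1048576.
By linearity: E[X] = C(44, 7) · 2^{1 − 21} = 38320568 · 1/1048576 = 4790071/131072.
Numerically: E[X] ≈ 36.54534.

E[X] = C(44,7)·2^(1−C(7,2)) = 4790071/131072 ≈ 36.54534.


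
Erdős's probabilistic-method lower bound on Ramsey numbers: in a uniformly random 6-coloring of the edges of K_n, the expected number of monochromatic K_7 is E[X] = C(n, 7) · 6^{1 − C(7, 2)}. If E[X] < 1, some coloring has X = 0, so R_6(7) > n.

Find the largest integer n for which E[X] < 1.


We need C(n, 7) · 6^{1 − 21} < 1, i.e. C(n, 7) < 6^{21 − 1} = 3656158440062976.
Check values of n near the boundary:
  n = 563: C(563, 7) = 3426622515769596; 3426622515769596 < 3656158440062976? YES
  n = 564: C(564, 7) = 3469685994423792; 3469685994423792 < 3656158440062976? YES
  n = 565: C(565, 7) = 3513212521235560; 3513212521235560 < 3656158440062976? YES
  n = 566: C(566, 7) = 3557206237959440; 3557206237959440 < 3656158440062976? YES
  n = 567: C(567, 7) = 3601671315933933; 3601671315933933 < 3656158440062976? YES
  n = 568: C(568, 7) = 3646611956239704; 3646611956239704 < 3656158440062976? YES
  n = 569: C(569, 7) = 3692032389858348; 3692032389858348 < 3656158440062976? NO
  n = 570: C(570, 7) = 3737936877831720; 3737936877831720 < 3656158440062976? NO
  n = 571: C(571, 7) = 3784329711421830; 3784329711421830 < 3656158440062976? NO
The largest n with C(n, 7) < 3656158440062976 is n = 568 (where E[X] = 16882462760369/16926659444736 ≈ 0.99739). Hence R_6(7) > 568, i.e. R_6(7) ≥ 569.

Largest n = 568; hence R_6(7) > 568.


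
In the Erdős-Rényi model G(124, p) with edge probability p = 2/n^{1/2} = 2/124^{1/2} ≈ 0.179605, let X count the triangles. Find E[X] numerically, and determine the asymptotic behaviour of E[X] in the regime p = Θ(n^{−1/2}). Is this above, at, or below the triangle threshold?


Number of potential triangles: C(124, 3) = 310124.
Each occurs with probability p³ ≈ (0.179605)³ ≈ 5.79371942e-03.
By linearity: E[X] = C(124, 3)·p³ ≈ 310124 · 5.79371942e-03 ≈ 1796.771441.
Since α = 1/2 < 1, p = c/n^{1/2} ≫ 1/n is above the triangle threshold p ~ 1/n. Asymptotically E[X] ~ (c³/6)·n^{3(1−α)} = (2³/6)·n^{1.5} → ∞; triangles are abundant w.h.p.

E[X] ≈ 1796.771441; in regime p = Θ(1/n^{1/2}) E[X] diverges (above the triangle threshold p ~ 1/n).


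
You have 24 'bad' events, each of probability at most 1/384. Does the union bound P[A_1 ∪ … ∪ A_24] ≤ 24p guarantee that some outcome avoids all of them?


Union bound: P[∪_{i=1}^{24} A_i] ≤ Σ_i P[A_i] ≤ 24·p = 24·(1/384) = 1/16.
Numerically: 1/16 ≈ 0.0625000.
Is 1/16 < 1? YES.
Since P[∪ A_i] ≤ 1/16 < 1, the complement has P[∩ A_i^c] ≥ 1 − 1/16 = 15/16 > 0, so some outcome avoids every A_i.

24·p = 1/16 ≈ 0.0625000; existence CERTIFIED by the union bound.


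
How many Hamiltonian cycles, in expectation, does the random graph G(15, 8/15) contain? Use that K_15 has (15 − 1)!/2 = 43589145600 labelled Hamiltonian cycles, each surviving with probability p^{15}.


K_15 has (15 − 1)!/2 = 43589145600 labelled Hamiltonian cycles.
For each such Hamiltonian cycle H, let X_H = 1 if all 15 edges of H are present in G. Then P[X_H = 1] = p^{15} = (8/15)^{15} = 35184372088832/437893890380859375.
By linearity: E[X] = Σ_H E[X_H] = 43589145600 · p^{15} = 43589145600 · 35184372088832/437893890380859375 = 252453780711880523776/72081298828125.
Numerically: E[X] ≈ 3.5023e+06.

E[X] = 43589145600 · (8/15)^{15} = 252453780711880523776/72081298828125 ≈ 3.5023e+06.


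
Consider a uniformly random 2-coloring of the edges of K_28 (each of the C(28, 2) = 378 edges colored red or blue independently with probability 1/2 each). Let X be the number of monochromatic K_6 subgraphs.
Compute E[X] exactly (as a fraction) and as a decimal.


Let X = Σ_S X_S over the C(28, 6) = 376740 subsets S of size 6, where X_S = 1 if the K_6 on S is monochromatic.
For a fixed S, the K_6 on S has C(6, 2) = 15 edges. P[all 15 edges red] = (1/2)^15, and likewise for blue, so P[monochromatic] = 2·(1/2)^15 = 2^{1 − 15} = 1/16384.
Summing: E[X] = C(28, 6) · 2^{1 − 15} = 376740 · 1/16384 = 94185/4096.
Numerically: E[X] ≈ 22.994.

E[X] = C(28,6)·2^(1−C(6,2)) = 94185/4096 ≈ 22.994.


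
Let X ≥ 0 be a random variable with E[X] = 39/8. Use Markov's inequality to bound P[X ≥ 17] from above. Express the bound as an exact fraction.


μ = E[X] = 39/8, a = 17.
Markov: P[X ≥ 17] ≤ μ/a = (39/8)/17 = 39/136.
Numerically: ≈ 0.286765.
(Since a = 17 > μ = 4.875000, the bound 39/136 is < 1 and informative.)

P[X ≥ 17] ≤ 39/136 ≈ 0.286765.


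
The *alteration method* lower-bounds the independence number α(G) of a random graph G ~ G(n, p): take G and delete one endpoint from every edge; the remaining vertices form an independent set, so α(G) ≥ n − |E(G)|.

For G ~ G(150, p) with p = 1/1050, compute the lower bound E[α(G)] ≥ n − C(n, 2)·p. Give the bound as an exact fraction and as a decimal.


E[|E(G)|] = C(150, 2)·p = 11175 · (1/1050) = 149/14.
E[α(G)] ≥ n − E[|E(G)|] = 150 − 149/14 = 1951/14.
Numerically: ≈ 139.357.
(This is only a lower bound; the true E[α(G)] may be larger.)

E[α(G)] ≥ 1951/14 ≈ 139.357.


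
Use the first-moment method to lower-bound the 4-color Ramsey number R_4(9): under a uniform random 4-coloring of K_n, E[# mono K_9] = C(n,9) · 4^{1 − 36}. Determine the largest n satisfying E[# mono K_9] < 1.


We need C(n, 9) · 4^{1 − 36} < 1, i.e. C(n, 9) < 4^{36 − 1} = 1180591620717411303424.
Check values of n near the boundary:
  n = 913: C(913, 9) = 1167605542753639808390; 1167605542753639808390 < 1180591620717411303424? YES
  n = 914: C(914, 9) = 1179217089587653905932; 1179217089587653905932 < 1180591620717411303424? YES
  n = 915: C(915, 9) = 1190931166636537885130; 1190931166636537885130 < 1180591620717411303424? NO
The largest n with C(n, 9) < 1180591620717411303424 is n = 914 (where E[X] = 294804272396913476483/295147905179352825856 ≈ 0.999). Hence R_4(9) > 914, i.e. R_4(9) ≥ 915.

Largest n = 914; hence R_4(9) > 914.


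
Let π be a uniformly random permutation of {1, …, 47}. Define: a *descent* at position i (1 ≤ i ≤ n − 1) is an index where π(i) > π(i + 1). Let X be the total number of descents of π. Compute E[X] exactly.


Write X = Σ X_I over i = 1, …, 46, with X_I the indicator of one descent.
There are 46 indicators.
For each fixed i, the pair (π(i), π(i+1)) is a uniformly random ordered pair of distinct values from {1, …, 47}; by symmetry P[π(i) > π(i+1)] = 1/2.
By linearity: E[X] = 46 · (1/2) = (47 − 1) · (1/2) = 23 ≈ 23.0000.

E[X] = 23 = 23.0000.


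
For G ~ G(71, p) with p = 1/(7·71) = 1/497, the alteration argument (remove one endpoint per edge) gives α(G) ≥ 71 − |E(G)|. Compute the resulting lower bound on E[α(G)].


E[|E(G)|] = C(71, 2)·p = 2485 · (1/497) = 5.
E[α(G)] ≥ n − E[|E(G)|] = 71 − 5 = 66.
Numerically: ≈ 66.0000.
(This is only a lower bound; the true E[α(G)] may be larger.)

E[α(G)] ≥ 66 ≈ 66.0000.


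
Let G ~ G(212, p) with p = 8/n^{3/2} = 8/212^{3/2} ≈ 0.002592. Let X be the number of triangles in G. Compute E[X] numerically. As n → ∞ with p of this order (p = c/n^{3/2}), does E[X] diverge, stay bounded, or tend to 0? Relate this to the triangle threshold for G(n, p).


Number of potential triangles: C(212, 3) = 1565620.
Each occurs with probability p³ ≈ (0.002592)³ ≈ 1.740839e-08.
By linearity: E[X] = C(212, 3)·p³ ≈ 1565620 · 1.740839e-08 ≈ 0.0273.
Since α = 3/2 > 1, p = c/n^{3/2} = o(1/n) is below the triangle threshold p ~ 1/n. Asymptotically E[X] ~ (c³/6)·n^{3(1−α)} = (8³/6)·n^{-1.5} → 0, so by Markov's inequality G has no triangles w.h.p.

E[X] ≈ 0.0273; in regime p = Θ(1/n^{3/2}) E[X] tends to 0 (below the triangle threshold p ~ 1/n).


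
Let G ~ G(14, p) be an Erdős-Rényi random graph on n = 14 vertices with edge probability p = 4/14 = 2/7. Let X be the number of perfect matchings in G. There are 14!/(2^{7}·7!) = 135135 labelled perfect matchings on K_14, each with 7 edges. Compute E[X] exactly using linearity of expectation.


K_14 has 14!/(2^{7}·7!) = 135135 labelled perfect matchings.
For each such perfect matching H, let X_H = 1 if all 7 edges of H are present in G. Then P[X_H = 1] = p^{7} = (2/7)^{7} = 128/823543.
Summing the indicators: E[X] = Σ_H E[X_H] = 135135 · p^{7} = 135135 · 128/823543 = 2471040/117649.
Numerically: E[X] ≈ 21.

E[X] = 135135 · (2/7)^{7} = 2471040/117649 ≈ 21.


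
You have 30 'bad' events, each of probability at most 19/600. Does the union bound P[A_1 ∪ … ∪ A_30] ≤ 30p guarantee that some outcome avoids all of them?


Union bound: P[∪_{i=1}^{30} A_i] ≤ Σ_i P[A_i] ≤ 30·p = 30·(19/600) = 19/20.
Numerically: 19/20 ≈ 0.95000.
Is 19/20 < 1? YES.
Since P[∪ A_i] ≤ 19/20 < 1, the complement has P[∩ A_i^c] ≥ 1 − 19/20 = 1/20 > 0, so some outcome avoids every A_i.

30·p = 19/20 ≈ 0.95000; existence CERTIFIED by the union bound.


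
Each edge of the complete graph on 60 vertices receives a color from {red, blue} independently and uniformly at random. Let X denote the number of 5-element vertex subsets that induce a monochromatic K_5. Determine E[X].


Let X = Σ_S X_S over the C(60, 5) = 5461512 subsets S of size 5, where X_S = 1 if the K_5 on S is monochromatic.
For a fixed S, the K_5 on S has C(5, 2) = 10 edges. P[all 10 edges red] = (1/2)^10, and likewise for blue, so P[monochromatic] = 2·(1/2)^10 = 2^{1 − 10} = 1/512.
By linearity: E[X] = C(60, 5) · 2^{1 − 10} = 5461512 · 1/512 = 682689/64.
Numerically: E[X] ≈ 10667.01562.

E[X] = C(60,5)·2^(1−C(5,2)) = 682689/64 ≈ 10667.01562.


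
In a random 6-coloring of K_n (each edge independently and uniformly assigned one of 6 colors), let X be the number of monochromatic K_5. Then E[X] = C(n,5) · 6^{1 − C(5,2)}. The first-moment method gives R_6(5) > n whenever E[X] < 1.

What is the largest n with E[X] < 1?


We need C(n, 5) · 6^{1 − 10} < 1, i.e. C(n, 5) < 6^{10 − 1} = 10077696.
Check values of n near the boundary:
  n = 64: C(64, 5) = 7624512; 7624512 < 10077696? YES
  n = 65: C(65, 5) = 8259888; 8259888 < 10077696? YES
  n = 66: C(66, 5) = 8936928; 8936928 < 10077696? YES
  n = 67: C(67, 5) = 9657648; 9657648 < 10077696? YES
  n = 68: C(68, 5) = 10424128; 10424128 < 10077696? NO
  n = 69: C(69, 5) = 11238513; 11238513 < 10077696? NO
  n = 70: C(70, 5) = 12103014; 12103014 < 10077696? NO
The largest n with C(n, 5) < 10077696 is n = 67 (where E[X] = 67067/69984 ≈ 0.95832). Hence R_6(5) > 67, i.e. R_6(5) ≥ 68.

Largest n = 67; hence R_6(5) > 67.


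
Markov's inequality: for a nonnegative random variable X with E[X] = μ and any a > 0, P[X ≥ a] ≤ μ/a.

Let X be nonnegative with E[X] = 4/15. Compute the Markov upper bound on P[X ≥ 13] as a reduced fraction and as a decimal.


μ = E[X] = 4/15, a = 13.
Markov: P[X ≥ 13] ≤ μ/a = (4/15)/13 = 4/195.
Numerically: ≈ 0.021.
(Since a = 13 > μ = 0.267, the bound 4/195 is < 1 and informative.)

P[X ≥ 13] ≤ 4/195 ≈ 0.021.


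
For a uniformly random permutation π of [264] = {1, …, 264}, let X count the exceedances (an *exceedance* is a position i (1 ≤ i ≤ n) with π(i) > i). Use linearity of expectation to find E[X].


Write X = Σ_{i=1}^{264} X_i, where X_i = 1_{π(i) > i}.
For each fixed i, π(i) is uniform over {1, …, 264} (marginal of a uniform permutation), so P[π(i) > i] = (n − i)/n. Summing: Σ_{i=1}^{264} (n − i)/n = (0 + 1 + … + 263)/264 = 264(264 − 1)/(2·264) = (264 − 1)/2.
Hence E[X] = Σ_{i=1}^{264} (264 − i)/264 = 263/2 ≈ 131.5000.

E[X] = 263/2 = 131.5000.


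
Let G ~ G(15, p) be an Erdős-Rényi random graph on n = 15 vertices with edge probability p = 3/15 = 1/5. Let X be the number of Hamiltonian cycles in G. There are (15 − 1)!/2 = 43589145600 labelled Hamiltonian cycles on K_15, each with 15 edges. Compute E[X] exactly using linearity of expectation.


K_15 has (15 − 1)!/2 = 43589145600 labelled Hamiltonian cycles.
For each such Hamiltonian cycle H, let X_H = 1 if all 15 edges of H are present in G. Then P[X_H = 1] = p^{15} = (1/5)^{15} = 1/30517578125.
By linearity: E[X] = Σ_H E[X_H] = 43589145600 · p^{15} = 43589145600 · 1/30517578125 = 1743565824/1220703125.
Numerically: E[X] ≈ 1.42833.

E[X] = 43589145600 · (1/5)^{15} = 1743565824/1220703125 ≈ 1.42833.


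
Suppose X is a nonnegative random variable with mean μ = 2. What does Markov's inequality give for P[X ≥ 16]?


μ = E[X] = 2, a = 16.
Markov: P[X ≥ 16] ≤ μ/a = (2)/16 = 1/8.
Numerically: ≈ 0.1250.
(Since a = 16 > μ = 2.0000, the bound 1/8 is < 1 and informative.)

P[X ≥ 16] ≤ 1/8 ≈ 0.1250.


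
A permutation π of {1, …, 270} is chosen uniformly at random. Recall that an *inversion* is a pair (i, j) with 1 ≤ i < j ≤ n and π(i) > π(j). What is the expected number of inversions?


Write X = Σ X_I over the C(270, 2) = 36315 pairs i < j, with X_I the indicator of one inversion.
There are 36315 indicators.
For each fixed pair i < j, the values π(i) and π(j) are two distinct elements of {1, …, 270} in uniformly random order; by symmetry P[π(i) > π(j)] = 1/2.
By linearity: E[X] = 36315 · (1/2) = C(270, 2) · (1/2) = 36315/2 = 36315/2 ≈ 18157.50000.

E[X] = 36315/2 = 18157.50000.


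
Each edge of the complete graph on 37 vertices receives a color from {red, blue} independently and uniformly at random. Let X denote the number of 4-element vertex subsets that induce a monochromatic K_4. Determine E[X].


Let X = Σ_S X_S over the C(37, 4) = 66045 subsets S of size 4, where X_S = 1 if the K_4 on S is monochromatic.
For a fixed S, the K_4 on S has C(4, 2) = 6 edges. P[all 6 edges red] = (1/2)^6, and likewise for blue, so P[monochromatic] = 2·(1/2)^6 = 2^{1 − 6} = 1/32.
By linearity: E[X] = C(37, 4) · 2^{1 − 6} = 66045 · 1/32 = 66045/32.
Numerically: E[X] ≈ 2063.90625.

E[X] = C(37,4)·2^(1−C(4,2)) = 66045/32 ≈ 2063.90625.


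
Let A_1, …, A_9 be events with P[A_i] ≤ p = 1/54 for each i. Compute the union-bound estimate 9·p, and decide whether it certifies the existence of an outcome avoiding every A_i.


Union bound: P[∪_{i=1}^{9} A_i] ≤ Σ_i P[A_i] ≤ 9·p = 9·(1/54) = 1/6.
Numerically: 1/6 ≈ 0.16667.
Is 1/6 < 1? YES.
Since P[∪ A_i] ≤ 1/6 < 1, the complement has P[∩ A_i^c] ≥ 1 − 1/6 = 5/6 > 0, so some outcome avoids every A_i.

9·p = 1/6 ≈ 0.16667; existence CERTIFIED by the union bound.


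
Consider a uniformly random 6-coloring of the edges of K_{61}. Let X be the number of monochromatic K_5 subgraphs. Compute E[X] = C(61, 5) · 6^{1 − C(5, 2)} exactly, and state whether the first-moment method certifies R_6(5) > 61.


E[X] = C(61, 5) · 6^{1 − 10} = 5949147 · 6^{−9} = 5949147/10077696.
As a reduced fraction: E[X] = 1983049/3359232 ≈ 0.5903281.
Is E[X] < 1? YES.
Since E[X] < 1, there exists a 6-coloring of K_{61} with no monochromatic K_5; hence R_6(5) > 61.

E[X] = 1983049/3359232 ≈ 0.5903281; E[X] < 1, so R_6(5) > 61.


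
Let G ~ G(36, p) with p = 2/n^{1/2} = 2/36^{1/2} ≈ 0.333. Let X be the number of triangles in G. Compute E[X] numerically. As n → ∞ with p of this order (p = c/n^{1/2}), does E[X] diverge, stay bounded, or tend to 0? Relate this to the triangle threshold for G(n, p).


Number of potential triangles: C(36, 3) = 7140.
Each occurs with probability p³ ≈ (0.333)³ ≈ 3.70370e-02.
By linearity: E[X] = C(36, 3)·p³ ≈ 7140 · 3.70370e-02 ≈ 264.444.
Since α = 1/2 < 1, p = c/n^{1/2} ≫ 1/n is above the triangle threshold p ~ 1/n. Asymptotically E[X] ~ (c³/6)·n^{3(1−α)} = (2³/6)·n^{1.5} → ∞; triangles are abundant w.h.p.

E[X] ≈ 264.444; in regime p = Θ(1/n^{1/2}) E[X] diverges (above the triangle threshold p ~ 1/n).


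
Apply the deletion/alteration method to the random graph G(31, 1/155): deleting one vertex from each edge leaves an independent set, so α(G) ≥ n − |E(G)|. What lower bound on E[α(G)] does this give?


E[|E(G)|] = C(31, 2)·p = 465 · (1/155) = 3.
E[α(G)] ≥ n − E[|E(G)|] = 31 − 3 = 28.
Numerically: ≈ 28.000000.
(This is only a lower bound; the true E[α(G)] may be larger.)

E[α(G)] ≥ 28 ≈ 28.000000.


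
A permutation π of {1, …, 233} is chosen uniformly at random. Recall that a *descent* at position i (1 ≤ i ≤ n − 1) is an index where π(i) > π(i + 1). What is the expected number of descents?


Write X = Σ X_I over i = 1, …, 232, with X_I the indicator of one descent.
There are 232 indicators.
For each fixed i, the pair (π(i), π(i+1)) is a uniformly random ordered pair of distinct values from {1, …, 233}; by symmetry P[π(i) > π(i+1)] = 1/2.
By linearity: E[X] = 232 · (1/2) = (233 − 1) · (1/2) = 116 ≈ 116.0000.

E[X] = 116 = 116.0000.


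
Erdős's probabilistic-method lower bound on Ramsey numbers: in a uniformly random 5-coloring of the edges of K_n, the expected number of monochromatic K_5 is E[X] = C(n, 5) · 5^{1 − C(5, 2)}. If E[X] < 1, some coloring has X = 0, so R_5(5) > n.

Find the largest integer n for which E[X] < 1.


We need C(n, 5) · 5^{1 − 10} < 1, i.e. C(n, 5) < 5^{10 − 1} = 1953125.
Check values of n near the boundary:
  n = 45: C(45, 5) = 1221759; 1221759 < 1953125? YES
  n = 46: C(46, 5) = 1370754; 1370754 < 1953125? YES
  n = 47: C(47, 5) = 1533939; 1533939 < 1953125? YES
  n = 48: C(48, 5) = 1712304; 1712304 < 1953125? YES
  n = 49: C(49, 5) = 1906884; 1906884 < 1953125? YES
  n = 50: C(50, 5) = 2118760; 2118760 < 1953125? NO
The largest n with C(n, 5) < 1953125 is n = 49 (where E[X] = 1906884/1953125 ≈ 0.9763). Hence R_5(5) > 49, i.e. R_5(5) ≥ 50.

Largest n = 49; hence R_5(5) > 49.


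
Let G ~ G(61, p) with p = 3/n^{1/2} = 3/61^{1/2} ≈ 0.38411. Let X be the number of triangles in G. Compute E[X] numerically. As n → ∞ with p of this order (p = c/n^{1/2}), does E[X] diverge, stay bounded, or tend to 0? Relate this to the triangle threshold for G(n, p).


Number of potential triangles: C(61, 3) = 35990.
Each occurs with probability p³ ≈ (0.38411)³ ≈ 5.6672062e-02.
By linearity: E[X] = C(61, 3)·p³ ≈ 35990 · 5.6672062e-02 ≈ 2039.62750.
Since α = 1/2 < 1, p = c/n^{1/2} ≫ 1/n is above the triangle threshold p ~ 1/n. Asymptotically E[X] ~ (c³/6)·n^{3(1−α)} = (3³/6)·n^{1.5} → ∞; triangles are abundant w.h.p.

E[X] ≈ 2039.62750; in regime p = Θ(1/n^{1/2}) E[X] diverges (above the triangle threshold p ~ 1/n).


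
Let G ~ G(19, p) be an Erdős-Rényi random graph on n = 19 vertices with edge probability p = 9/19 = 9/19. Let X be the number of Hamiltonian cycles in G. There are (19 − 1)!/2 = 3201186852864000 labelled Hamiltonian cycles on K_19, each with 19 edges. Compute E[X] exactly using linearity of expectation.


K_19 has (19 − 1)!/2 = 3201186852864000 labelled Hamiltonian cycles.
For each such Hamiltonian cycle H, let X_H = 1 if all 19 edges of H are present in G. Then P[X_H = 1] = p^{19} = (9/19)^{19} = 1350851717672992089/1978419655660313589123979.
By linearity: E[X] = Σ_H E[X_H] = 3201186852864000 · p^{19} = 3201186852864000 · 1350851717672992089/1978419655660313589123979 = 4324328758783534194876278992896000/1978419655660313589123979.
Numerically: E[X] ≈ 2.18575e+09.

E[X] = 3201186852864000 · (9/19)^{19} = 4324328758783534194876278992896000/1978419655660313589123979 ≈ 2.18575e+09.


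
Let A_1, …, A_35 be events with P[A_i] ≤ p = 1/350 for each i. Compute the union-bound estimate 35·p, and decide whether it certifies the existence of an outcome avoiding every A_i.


Union bound: P[∪_{i=1}^{35} A_i] ≤ Σ_i P[A_i] ≤ 35·p = 35·(1/350) = 1/10.
Numerically: 1/10 ≈ 0.100000.
Is 1/10 < 1? YES.
Since P[∪ A_i] ≤ 1/10 < 1, the complement has P[∩ A_i^c] ≥ 1 − 1/10 = 9/10 > 0, so some outcome avoids every A_i.

35·p = 1/10 ≈ 0.100000; existence CERTIFIED by the union bound.


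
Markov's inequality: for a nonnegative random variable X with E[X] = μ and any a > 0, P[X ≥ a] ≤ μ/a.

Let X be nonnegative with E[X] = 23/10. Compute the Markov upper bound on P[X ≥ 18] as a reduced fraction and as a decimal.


μ = E[X] = 23/10, a = 18.
Markov: P[X ≥ 18] ≤ μ/a = (23/10)/18 = 23/180.
Numerically: ≈ 0.12778.
(Since a = 18 > μ = 2.30000, the bound 23/180 is < 1 and informative.)

P[X ≥ 18] ≤ 23/180 ≈ 0.12778.


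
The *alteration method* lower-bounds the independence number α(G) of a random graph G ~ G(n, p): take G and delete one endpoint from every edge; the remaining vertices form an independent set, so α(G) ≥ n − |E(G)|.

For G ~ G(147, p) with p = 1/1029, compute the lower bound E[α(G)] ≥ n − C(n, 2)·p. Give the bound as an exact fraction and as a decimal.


E[|E(G)|] = C(147, 2)·p = 10731 · (1/1029) = 73/7.
E[α(G)] ≥ n − E[|E(G)|] = 147 − 73/7 = 956/7.
Numerically: ≈ 136.571429.
(This is only a lower bound; the true E[α(G)] may be larger.)

E[α(G)] ≥ 956/7 ≈ 136.571429.


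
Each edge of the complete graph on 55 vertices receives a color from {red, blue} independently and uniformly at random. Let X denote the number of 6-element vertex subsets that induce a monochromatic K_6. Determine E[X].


Let X = Σ_S X_S over the C(55, 6) = 28989675 subsets S of size 6, where X_S = 1 if the K_6 on S is monochromatic.
For a fixed S, the K_6 on S has C(6, 2) = 15 edges. P[all 15 edges red] = (1/2)^15, and likewise for blue, so P[monochromatic] = 2·(1/2)^15 = 2^{1 − 15} = 1/16384.
By linearity: E[X] = C(55, 6) · 2^{1 − 15} = 28989675 · 1/16384 = 28989675/16384.
Numerically: E[X] ≈ 1769.389.

E[X] = C(55,6)·2^(1−C(6,2)) = 28989675/16384 ≈ 1769.389.


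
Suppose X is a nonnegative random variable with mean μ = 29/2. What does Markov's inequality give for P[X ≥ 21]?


μ = E[X] = 29/2, a = 21.
Markov: P[X ≥ 21] ≤ μ/a = (29/2)/21 = 29/42.
Numerically: ≈ 0.690476.
(Since a = 21 > μ = 14.500000, the bound 29/42 is < 1 and informative.)

P[X ≥ 21] ≤ 29/42 ≈ 0.690476.


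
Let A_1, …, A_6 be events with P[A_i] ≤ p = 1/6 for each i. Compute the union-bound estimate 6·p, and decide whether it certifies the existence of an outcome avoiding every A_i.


Union bound: P[∪_{i=1}^{6} A_i] ≤ Σ_i P[A_i] ≤ 6·p = 6·(1/6) = 1.
Numerically: 1 ≈ 1.0000000.
Is 1 < 1? NO.
Since the bound 1 is ≥ 1, the union bound is uninformative here; it does NOT by itself certify existence.

6·p = 1 ≈ 1.0000000; existence NOT certified by the union bound.


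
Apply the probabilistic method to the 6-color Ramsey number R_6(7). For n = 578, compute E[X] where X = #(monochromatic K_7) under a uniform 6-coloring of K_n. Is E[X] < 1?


E[X] = C(578, 7) · 6^{1 − 21} = 4123120110457920 · 6^{−20} = 4123120110457920/3656158440062976.
As a reduced fraction: E[X] = 21474583908635/19042491875328 ≈ 1.12772.
Is E[X] < 1? NO.
Since E[X] ≥ 1, the first-moment bound is inconclusive at n = 578; it does NOT by itself certify R_6(7) > 578.

E[X] = 21474583908635/19042491875328 ≈ 1.12772; E[X] ≥ 1; first-moment method inconclusive here.


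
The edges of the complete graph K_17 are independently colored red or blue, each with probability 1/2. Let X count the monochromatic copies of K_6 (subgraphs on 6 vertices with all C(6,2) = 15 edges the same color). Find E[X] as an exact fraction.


Let X = Σ_S X_S over the C(17, 6) = 12376 subsets S of size 6, where X_S = 1 if the K_6 on S is monochromatic.
For a fixed S, the K_6 on S has C(6, 2) = 15 edges. P[all 15 edges red] = (1/2)^15, and likewise for blue, so P[monochromatic] = 2·(1/2)^15 = 2^{1 − 15} = 1/16384.
By linearity: E[X] = C(17, 6) · 2^{1 − 15} = 12376 · 1/16384 = 1547/2048.
Numerically: E[X] ≈ 0.7554.

E[X] = C(17,6)·2^(1−C(6,2)) = 1547/2048 ≈ 0.7554.


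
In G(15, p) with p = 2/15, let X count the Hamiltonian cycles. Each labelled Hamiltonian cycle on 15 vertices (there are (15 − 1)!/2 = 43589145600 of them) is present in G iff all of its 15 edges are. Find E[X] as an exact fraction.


K_15 has (15 − 1)!/2 = 43589145600 labelled Hamiltonian cycles.
For each such Hamiltonian cycle H, let X_H = 1 if all 15 edges of H are present in G. Then P[X_H = 1] = p^{15} = (2/15)^{15} = 32768/437893890380859375.
Summing the indicators: E[X] = Σ_H E[X_H] = 43589145600 · p^{15} = 43589145600 · 32768/437893890380859375 = 235115905024/72081298828125.
Numerically: E[X] ≈ 0.003262.

E[X] = 43589145600 · (2/15)^{15} = 235115905024/72081298828125 ≈ 0.003262.


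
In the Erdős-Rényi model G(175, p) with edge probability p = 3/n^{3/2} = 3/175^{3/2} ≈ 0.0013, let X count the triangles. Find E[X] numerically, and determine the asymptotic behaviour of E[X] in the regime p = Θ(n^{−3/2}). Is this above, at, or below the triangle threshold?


Number of potential triangles: C(175, 3) = 877975.
Each occurs with probability p³ ≈ (0.0013)³ ≈ 2.17617e-09.
By linearity: E[X] = C(175, 3)·p³ ≈ 877975 · 2.17617e-09 ≈ 0.002.
Since α = 3/2 > 1, p = c/n^{3/2} = o(1/n) is below the triangle threshold p ~ 1/n. Asymptotically E[X] ~ (c³/6)·n^{3(1−α)} = (3³/6)·n^{-1.5} → 0, so by Markov's inequality G has no triangles w.h.p.

E[X] ≈ 0.002; in regime p = Θ(1/n^{3/2}) E[X] tends to 0 (below the triangle threshold p ~ 1/n).


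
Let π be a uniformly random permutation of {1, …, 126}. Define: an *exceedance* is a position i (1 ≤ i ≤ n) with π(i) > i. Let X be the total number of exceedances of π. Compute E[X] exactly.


Write X = Σ_{i=1}^{126} X_i, where X_i = 1_{π(i) > i}.
For each fixed i, π(i) is uniform over {1, …, 126} (marginal of a uniform permutation), so P[π(i) > i] = (n − i)/n. Summing: Σ_{i=1}^{126} (n − i)/n = (0 + 1 + … + 125)/126 = 126(126 − 1)/(2·126) = (126 − 1)/2.
Hence E[X] = Σ_{i=1}^{126} (126 − i)/126 = 125/2 ≈ 62.500000.

E[X] = 125/2 = 62.500000.


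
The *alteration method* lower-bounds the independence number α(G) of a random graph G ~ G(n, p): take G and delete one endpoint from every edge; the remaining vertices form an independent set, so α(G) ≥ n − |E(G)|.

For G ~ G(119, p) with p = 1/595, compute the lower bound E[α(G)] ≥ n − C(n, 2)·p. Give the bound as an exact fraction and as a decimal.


E[|E(G)|] = C(119, 2)·p = 7021 · (1/595) = 59/5.
E[α(G)] ≥ n − E[|E(G)|] = 119 − 59/5 = 536/5.
Numerically: ≈ 107.20000.
(This is only a lower bound; the true E[α(G)] may be larger.)

E[α(G)] ≥ 536/5 ≈ 107.20000.


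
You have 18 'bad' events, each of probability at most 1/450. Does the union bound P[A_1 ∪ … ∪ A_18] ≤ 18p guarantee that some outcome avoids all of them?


Union bound: P[∪_{i=1}^{18} A_i] ≤ Σ_i P[A_i] ≤ 18·p = 18·(1/450) = 1/25.
Numerically: 1/25 ≈ 0.0400.
Is 1/25 < 1? YES.
Since P[∪ A_i] ≤ 1/25 < 1, the complement has P[∩ A_i^c] ≥ 1 − 1/25 = 24/25 > 0, so some outcome avoids every A_i.

18·p = 1/25 ≈ 0.0400; existence CERTIFIED by the union bound.


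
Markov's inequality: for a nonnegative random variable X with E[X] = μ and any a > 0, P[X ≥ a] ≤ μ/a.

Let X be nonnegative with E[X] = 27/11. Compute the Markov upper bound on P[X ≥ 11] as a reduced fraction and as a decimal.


μ = E[X] = 27/11, a = 11.
Markov: P[X ≥ 11] ≤ μ/a = (27/11)/11 = 27/121.
Numerically: ≈ 0.2231.
(Since a = 11 > μ = 2.4545, the bound 27/121 is < 1 and informative.)

P[X ≥ 11] ≤ 27/121 ≈ 0.2231.


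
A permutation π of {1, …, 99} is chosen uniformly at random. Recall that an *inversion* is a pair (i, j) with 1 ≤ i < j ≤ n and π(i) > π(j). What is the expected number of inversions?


Write X = Σ X_I over the C(99, 2) = 4851 pairs i < j, with X_I the indicator of one inversion.
There are 4851 indicators.
For each fixed pair i < j, the values π(i) and π(j) are two distinct elements of {1, …, 99} in uniformly random order; by symmetry P[π(i) > π(j)] = 1/2.
By linearity: E[X] = 4851 · (1/2) = C(99, 2) · (1/2) = 4851/2 = 4851/2 ≈ 2425.500.

E[X] = 4851/2 = 2425.500.


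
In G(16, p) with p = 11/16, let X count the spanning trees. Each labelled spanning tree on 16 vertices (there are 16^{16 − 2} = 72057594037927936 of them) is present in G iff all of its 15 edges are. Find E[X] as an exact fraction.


K_16 has 16^{16 − 2} = 72057594037927936 labelled spanning trees.
For each such spanning tree H, let X_H = 1 if all 15 edges of H are present in G. Then P[X_H = 1] = p^{15} = (11/16)^{15} = 4177248169415651/1152921504606846976.
By linearity of expectation: E[X] = Σ_H E[X_H] = 72057594037927936 · p^{15} = 72057594037927936 · 4177248169415651/1152921504606846976 = 4177248169415651/16.
Numerically: E[X] ≈ 2.61e+14.

E[X] = 72057594037927936 · (11/16)^{15} = 4177248169415651/16 ≈ 2.61e+14.


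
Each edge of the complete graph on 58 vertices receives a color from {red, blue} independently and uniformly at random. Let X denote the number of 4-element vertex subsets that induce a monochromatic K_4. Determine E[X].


Let X = Σ_S X_S over the C(58, 4) = 424270 subsets S of size 4, where X_S = 1 if the K_4 on S is monochromatic.
For a fixed S, the K_4 on S has C(4, 2) = 6 edges. P[all 6 edges red] = (1/2)^6, and likewise for blue, so P[monochromatic] = 2·(1/2)^6 = 2^{1 − 6} = 1/32.
By linearity of expectation: E[X] = C(58, 4) · 2^{1 − 6} = 424270 · 1/32 = 212135/16.
Numerically: E[X] ≈ 13258.4375.

E[X] = C(58,4)·2^(1−C(4,2)) = 212135/16 ≈ 13258.4375.
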